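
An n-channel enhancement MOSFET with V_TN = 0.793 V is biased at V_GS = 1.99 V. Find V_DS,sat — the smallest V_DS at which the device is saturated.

The boundary between triode and saturation is V_DS = V_GS − V_TN = V_ov.
V_ov = 1.99 − 0.793 = 1.2 V.

V_DS,sat = 1.20 V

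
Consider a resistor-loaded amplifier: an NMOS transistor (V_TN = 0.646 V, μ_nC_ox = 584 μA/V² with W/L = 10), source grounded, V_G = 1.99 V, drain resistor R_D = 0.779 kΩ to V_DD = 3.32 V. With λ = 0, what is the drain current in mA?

I_D = 3.53 mA

V_GS = V_G = 1.99 V, so V_ov = 1.99 − 0.646 = 1.34 V.
k_n = μ_nC_ox · (W/L) = 5.84 mA/V².
Assume saturation: I_D = ½ k_n V_ov² = 0.5 × 5.84 × 1.34² = 5.27 mA, giving V_DS = V_DD − I_D R_D = 3.32 − 5.27 × 0.779 = -0.789 V.
But -0.789 V < V_ov = 1.34 V, so the device is actually in triode.
In triode I_D = k_n[V_ov V_DS − ½ V_DS²] and I_D = (V_DD − V_DS)/R_D. Equating: 2.27 V_DS² − 7.114 V_DS + 3.32 = 0, giving V_DS = 0.571 V (the root below V_ov).
I_D = (3.32 − 0.571) / 0.779 = 3.53 mA.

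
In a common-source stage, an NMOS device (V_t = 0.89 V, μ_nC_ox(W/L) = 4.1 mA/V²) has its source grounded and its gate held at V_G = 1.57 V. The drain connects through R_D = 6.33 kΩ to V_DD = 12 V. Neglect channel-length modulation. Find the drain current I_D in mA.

V_GS = V_G = 1.57 V, so V_ov = 1.57 − 0.89 = 0.68 V.
Assume saturation: I_D = ½ k_n V_ov² = 0.5 × 4.1 × 0.68² = 0.948 mA, giving V_DS = V_DD − I_D R_D = 12 − 0.948 × 6.33 = 6 V.
V_DS = 6 V ≥ V_ov = 0.68 V, confirming saturation.

I_D = 0.948 mA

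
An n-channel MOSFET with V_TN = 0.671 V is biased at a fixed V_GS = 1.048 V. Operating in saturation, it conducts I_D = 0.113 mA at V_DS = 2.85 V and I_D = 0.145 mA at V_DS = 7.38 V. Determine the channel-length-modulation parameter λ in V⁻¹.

λ = 0.0761 V⁻¹

With V_GS fixed, I_D ∝ (1 + λ V_DS) in saturation, so I_D2/I_D1 = (1 + λ V_DS2)/(1 + λ V_DS1).
0.145/0.113 = 1.283 = (1 + 7.38 λ)/(1 + 2.85 λ).
Solving: λ (I_D1 V_DS2 − I_D2 V_DS1) = I_D2 − I_D1, so λ = (0.145 − 0.113) / (0.113 × 7.38 − 0.145 × 2.85) = 0.032 / 0.421 = 0.0761 V⁻¹.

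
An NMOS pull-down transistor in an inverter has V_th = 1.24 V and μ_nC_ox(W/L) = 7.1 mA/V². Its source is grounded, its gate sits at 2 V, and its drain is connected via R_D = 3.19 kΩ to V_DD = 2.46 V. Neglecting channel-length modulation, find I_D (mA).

I_D = 0.725 mA

V_GS = V_G = 2 V, so V_ov = 2 − 1.24 = 0.76 V.
Assume saturation: I_D = ½ k_n V_ov² = 0.5 × 7.1 × 0.76² = 2.05 mA, giving V_DS = V_DD − I_D R_D = 2.46 − 2.05 × 3.19 = -4.08 V.
But -4.08 V < V_ov = 0.76 V, so the device is actually in triode.
In triode I_D = k_n[V_ov V_DS − ½ V_DS²] and I_D = (V_DD − V_DS)/R_D. Equating: 11.3 V_DS² − 18.21 V_DS + 2.46 = 0, giving V_DS = 0.149 V (the root below V_ov).
I_D = (2.46 − 0.149) / 3.19 = 0.725 mA.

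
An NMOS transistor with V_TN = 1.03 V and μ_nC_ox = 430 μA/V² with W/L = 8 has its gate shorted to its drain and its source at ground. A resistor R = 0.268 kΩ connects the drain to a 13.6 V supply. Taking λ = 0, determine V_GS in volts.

With gate tied to drain, V_GS = V_DS ≥ V_GS − V_TN, so the device is in saturation.
k_n = μ_nC_ox · (W/L) = 3.44 mA/V².
KCL at the drain: ½ k_n (V_GS − V_TN)² = (V_DD − V_GS)/R.
Let x = V_GS − 1.03. Then 0.461 x² + x − 12.57 = 0, giving x = 4.25 V (positive root), so V_GS = 5.28 V.
I_D = (V_DD − V_GS)/R = (13.6 − 5.28) / 0.268 = 31 mA.

V_GS = 5.28 V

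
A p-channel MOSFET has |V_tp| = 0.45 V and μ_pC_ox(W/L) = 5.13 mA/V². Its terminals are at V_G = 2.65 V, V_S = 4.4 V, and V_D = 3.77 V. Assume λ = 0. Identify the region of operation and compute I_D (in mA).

Triode; I_D = 3.18 mA

V_SG = V_S − V_G = 4.4 − 2.65 = 1.75 V; V_SD = V_S − V_D = 4.4 − 3.77 = 0.63 V.
V_ov = V_SG − |V_tp| = 1.75 − 0.45 = 1.3 V.
Since V_SD = 0.63 V < V_ov = 1.3 V, the device is in the triode region.
I_D = k_p [V_ov · V_SD − ½ V_SD²] = 5.13 × [1.3 × 0.63 − 0.5 × 0.63²] = 3.18 mA.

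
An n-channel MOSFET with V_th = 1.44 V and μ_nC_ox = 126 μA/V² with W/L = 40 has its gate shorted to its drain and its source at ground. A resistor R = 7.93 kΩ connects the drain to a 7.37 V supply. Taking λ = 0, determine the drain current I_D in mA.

With gate tied to drain, V_GS = V_DS ≥ V_GS − V_th, so the device is in saturation.
k_n = μ_nC_ox · (W/L) = 5.04 mA/V².
KCL at the drain: ½ k_n (V_GS − V_th)² = (V_DD − V_GS)/R.
Let x = V_GS − 1.44. Then 20 x² + x − 5.93 = 0, giving x = 0.52 V (positive root), so V_GS = 1.96 V.
I_D = (V_DD − V_GS)/R = (7.37 − 1.96) / 7.93 = 0.682 mA.

I_D = 0.682 mA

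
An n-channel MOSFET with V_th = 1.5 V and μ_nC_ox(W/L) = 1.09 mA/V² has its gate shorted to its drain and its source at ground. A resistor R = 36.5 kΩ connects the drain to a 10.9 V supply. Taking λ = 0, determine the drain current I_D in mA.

With gate tied to drain, V_GS = V_DS ≥ V_GS − V_th, so the device is in saturation.
KCL at the drain: ½ k_n (V_GS − V_th)² = (V_DD − V_GS)/R.
Let x = V_GS − 1.5. Then 19.9 x² + x − 9.4 = 0, giving x = 0.663 V (positive root), so V_GS = 2.16 V.
I_D = (V_DD − V_GS)/R = (10.9 − 2.16) / 36.5 = 0.239 mA.

I_D = 0.239 mA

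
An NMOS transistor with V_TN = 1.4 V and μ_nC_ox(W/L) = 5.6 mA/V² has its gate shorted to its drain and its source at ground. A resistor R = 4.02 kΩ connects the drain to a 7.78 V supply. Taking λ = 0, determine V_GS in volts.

V_GS = 2.11 V

With gate tied to drain, V_GS = V_DS ≥ V_GS − V_TN, so the device is in saturation.
KCL at the drain: ½ k_n (V_GS − V_TN)² = (V_DD − V_GS)/R.
Let x = V_GS − 1.4. Then 11.3 x² + x − 6.38 = 0, giving x = 0.71 V (positive root), so V_GS = 2.11 V.
I_D = (V_DD − V_GS)/R = (7.78 − 2.11) / 4.02 = 1.41 mA.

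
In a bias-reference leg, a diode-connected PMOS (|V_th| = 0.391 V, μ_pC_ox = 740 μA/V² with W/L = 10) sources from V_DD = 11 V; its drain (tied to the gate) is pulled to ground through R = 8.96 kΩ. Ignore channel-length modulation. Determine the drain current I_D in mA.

I_D = 1.12 mA

With gate tied to drain, V_SG = V_SD ≥ V_SG − |V_th|, so the device is in saturation.
k_p = μ_pC_ox · (W/L) = 7.4 mA/V².
KCL at the drain: ½ k_p (V_SG − |V_th|)² = (V_DD − V_SG)/R.
Let x = V_SG − 0.391. Then 33.2 x² + x − 10.61 = 0, giving x = 0.551 V (positive root), so V_SG = 0.942 V.
I_D = (V_DD − V_SG)/R = (11 − 0.942) / 8.96 = 1.12 mA.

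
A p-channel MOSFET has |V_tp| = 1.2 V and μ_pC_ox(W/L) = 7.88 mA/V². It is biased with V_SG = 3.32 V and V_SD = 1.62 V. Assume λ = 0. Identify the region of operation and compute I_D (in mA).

V_ov = V_SG − |V_tp| = 3.32 − 1.2 = 2.12 V.
Since V_SD = 1.62 V < V_ov = 2.12 V, the device is in the triode region.
I_D = k_p [V_ov · V_SD − ½ V_SD²] = 7.88 × [2.12 × 1.62 − 0.5 × 1.62²] = 16.7 mA.

Triode; I_D = 16.7 mA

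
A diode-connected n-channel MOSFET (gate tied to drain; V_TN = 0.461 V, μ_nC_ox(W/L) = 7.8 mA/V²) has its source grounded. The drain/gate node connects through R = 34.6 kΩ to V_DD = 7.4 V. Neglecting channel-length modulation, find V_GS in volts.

V_GS = 0.684 V

With gate tied to drain, V_GS = V_DS ≥ V_GS − V_TN, so the device is in saturation.
KCL at the drain: ½ k_n (V_GS − V_TN)² = (V_DD − V_GS)/R.
Let x = V_GS − 0.461. Then 135 x² + x − 6.939 = 0, giving x = 0.223 V (positive root), so V_GS = 0.684 V.
I_D = (V_DD − V_GS)/R = (7.4 − 0.684) / 34.6 = 0.194 mA.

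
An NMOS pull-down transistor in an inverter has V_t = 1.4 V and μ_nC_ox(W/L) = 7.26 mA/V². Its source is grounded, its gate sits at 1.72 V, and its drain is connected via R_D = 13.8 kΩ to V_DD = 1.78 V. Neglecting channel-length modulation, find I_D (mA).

I_D = 0.125 mA

V_GS = V_G = 1.72 V, so V_ov = 1.72 − 1.4 = 0.32 V.
Assume saturation: I_D = ½ k_n V_ov² = 0.5 × 7.26 × 0.32² = 0.372 mA, giving V_DS = V_DD − I_D R_D = 1.78 − 0.372 × 13.8 = -3.35 V.
But -3.35 V < V_ov = 0.32 V, so the device is actually in triode.
In triode I_D = k_n[V_ov V_DS − ½ V_DS²] and I_D = (V_DD − V_DS)/R_D. Equating: 50.1 V_DS² − 33.06 V_DS + 1.78 = 0, giving V_DS = 0.0591 V (the root below V_ov).
I_D = (1.78 − 0.0591) / 13.8 = 0.125 mA.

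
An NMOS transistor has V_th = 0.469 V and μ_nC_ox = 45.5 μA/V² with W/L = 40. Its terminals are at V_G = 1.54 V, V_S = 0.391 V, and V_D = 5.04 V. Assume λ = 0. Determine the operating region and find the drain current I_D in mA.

V_GS = V_G − V_S = 1.54 − 0.391 = 1.15 V; V_DS = V_D − V_S = 5.04 − 0.391 = 4.65 V.
k_n = μ_nC_ox · (W/L) = 1.82 mA/V².
V_ov = V_GS − V_th = 1.15 − 0.469 = 0.68 V.
Since V_DS = 4.65 V ≥ V_ov = 0.68 V, the device is in saturation.
I_D = ½ k_n V_ov² = 0.5 × 1.82 × 0.68² = 0.421 mA.

Saturation; I_D = 0.421 mA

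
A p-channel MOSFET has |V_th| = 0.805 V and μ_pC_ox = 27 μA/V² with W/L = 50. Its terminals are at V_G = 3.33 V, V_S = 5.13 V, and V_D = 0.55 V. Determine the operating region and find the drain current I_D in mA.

V_SG = V_S − V_G = 5.13 − 3.33 = 1.8 V; V_SD = V_S − V_D = 5.13 − 0.55 = 4.58 V.
k_p = μ_pC_ox · (W/L) = 1.35 mA/V².
V_ov = V_SG − |V_th| = 1.8 − 0.805 = 0.995 V.
Since V_SD = 4.58 V ≥ V_ov = 0.995 V, the device is in saturation.
I_D = ½ k_p V_ov² = 0.5 × 1.35 × 0.995² = 0.668 mA.

Saturation; I_D = 0.668 mA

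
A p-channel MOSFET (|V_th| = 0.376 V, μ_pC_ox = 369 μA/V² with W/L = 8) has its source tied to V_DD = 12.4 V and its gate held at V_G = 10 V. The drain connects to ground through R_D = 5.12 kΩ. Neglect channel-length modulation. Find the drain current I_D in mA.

I_D = 2.34 mA

V_SG = V_DD − V_G = 12.4 − 10 = 2.4 V, so V_ov = 2.4 − 0.376 = 2.02 V.
k_p = μ_pC_ox · (W/L) = 2.952 mA/V².
Assume saturation: I_D = ½ k_p V_ov² = 0.5 × 2.952 × 2.02² = 6.05 mA, giving V_SD = V_DD − I_D R_D = 12.4 − 6.05 × 5.12 = -18.6 V.
But -18.6 V < V_ov = 2.02 V, so the device is actually in triode.
In triode I_D = k_p[V_ov V_SD − ½ V_SD²] and I_D = (V_DD − V_SD)/R_D. Equating: 7.56 V_SD² − 31.59 V_SD + 12.4 = 0, giving V_SD = 0.439 V (the root below V_ov).
I_D = (12.4 − 0.439) / 5.12 = 2.34 mA.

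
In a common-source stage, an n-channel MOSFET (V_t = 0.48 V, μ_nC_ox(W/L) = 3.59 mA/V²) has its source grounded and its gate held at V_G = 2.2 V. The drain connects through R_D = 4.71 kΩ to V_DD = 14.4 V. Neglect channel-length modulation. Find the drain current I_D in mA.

I_D = 2.94 mA

V_GS = V_G = 2.2 V, so V_ov = 2.2 − 0.48 = 1.72 V.
Assume saturation: I_D = ½ k_n V_ov² = 0.5 × 3.59 × 1.72² = 5.31 mA, giving V_DS = V_DD − I_D R_D = 14.4 − 5.31 × 4.71 = -10.6 V.
But -10.6 V < V_ov = 1.72 V, so the device is actually in triode.
In triode I_D = k_n[V_ov V_DS − ½ V_DS²] and I_D = (V_DD − V_DS)/R_D. Equating: 8.45 V_DS² − 30.08 V_DS + 14.4 = 0, giving V_DS = 0.57 V (the root below V_ov).
I_D = (14.4 − 0.57) / 4.71 = 2.94 mA.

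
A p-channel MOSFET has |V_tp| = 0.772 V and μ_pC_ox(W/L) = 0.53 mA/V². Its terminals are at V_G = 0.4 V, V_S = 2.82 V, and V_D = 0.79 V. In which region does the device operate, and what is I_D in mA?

V_SG = V_S − V_G = 2.82 − 0.4 = 2.42 V; V_SD = V_S − V_D = 2.82 − 0.79 = 2.03 V.
V_ov = V_SG − |V_tp| = 2.42 − 0.772 = 1.65 V.
Since V_SD = 2.03 V ≥ V_ov = 1.65 V, the device is in saturation.
I_D = ½ k_p V_ov² = 0.5 × 0.53 × 1.65² = 0.72 mA.

Saturation; I_D = 0.720 mA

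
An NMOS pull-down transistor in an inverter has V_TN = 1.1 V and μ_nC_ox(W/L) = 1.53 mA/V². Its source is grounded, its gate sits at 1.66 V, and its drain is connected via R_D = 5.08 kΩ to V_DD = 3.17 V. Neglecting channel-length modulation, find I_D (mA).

I_D = 0.240 mA

V_GS = V_G = 1.66 V, so V_ov = 1.66 − 1.1 = 0.56 V.
Assume saturation: I_D = ½ k_n V_ov² = 0.5 × 1.53 × 0.56² = 0.24 mA, giving V_DS = V_DD − I_D R_D = 3.17 − 0.24 × 5.08 = 1.95 V.
V_DS = 1.95 V ≥ V_ov = 0.56 V, confirming saturation.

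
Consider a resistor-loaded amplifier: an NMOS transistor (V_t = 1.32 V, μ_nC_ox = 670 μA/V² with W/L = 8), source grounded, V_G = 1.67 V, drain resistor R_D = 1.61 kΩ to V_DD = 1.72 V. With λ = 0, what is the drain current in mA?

V_GS = V_G = 1.67 V, so V_ov = 1.67 − 1.32 = 0.35 V.
k_n = μ_nC_ox · (W/L) = 5.36 mA/V².
Assume saturation: I_D = ½ k_n V_ov² = 0.5 × 5.36 × 0.35² = 0.328 mA, giving V_DS = V_DD − I_D R_D = 1.72 − 0.328 × 1.61 = 1.19 V.
V_DS = 1.19 V ≥ V_ov = 0.35 V, confirming saturation.

I_D = 0.328 mA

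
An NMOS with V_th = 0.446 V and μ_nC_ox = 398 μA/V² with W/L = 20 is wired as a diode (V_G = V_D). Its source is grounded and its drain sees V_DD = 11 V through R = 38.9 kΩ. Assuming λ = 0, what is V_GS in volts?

With gate tied to drain, V_GS = V_DS ≥ V_GS − V_th, so the device is in saturation.
k_n = μ_nC_ox · (W/L) = 7.96 mA/V².
KCL at the drain: ½ k_n (V_GS − V_th)² = (V_DD − V_GS)/R.
Let x = V_GS − 0.446. Then 155 x² + x − 10.55 = 0, giving x = 0.258 V (positive root), so V_GS = 0.704 V.
I_D = (V_DD − V_GS)/R = (11 − 0.704) / 38.9 = 0.265 mA.

V_GS = 0.704 V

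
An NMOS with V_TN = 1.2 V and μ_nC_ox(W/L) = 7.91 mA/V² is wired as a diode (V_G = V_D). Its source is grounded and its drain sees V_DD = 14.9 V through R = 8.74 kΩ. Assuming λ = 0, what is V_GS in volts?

V_GS = 1.82 V

With gate tied to drain, V_GS = V_DS ≥ V_GS − V_TN, so the device is in saturation.
KCL at the drain: ½ k_n (V_GS − V_TN)² = (V_DD − V_GS)/R.
Let x = V_GS − 1.2. Then 34.6 x² + x − 13.7 = 0, giving x = 0.615 V (positive root), so V_GS = 1.82 V.
I_D = (V_DD − V_GS)/R = (14.9 − 1.82) / 8.74 = 1.5 mA.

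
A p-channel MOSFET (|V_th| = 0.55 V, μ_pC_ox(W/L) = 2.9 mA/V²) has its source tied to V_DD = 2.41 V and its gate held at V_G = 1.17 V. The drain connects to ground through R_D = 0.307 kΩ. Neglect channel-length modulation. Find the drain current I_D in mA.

V_SG = V_DD − V_G = 2.41 − 1.17 = 1.24 V, so V_ov = 1.24 − 0.55 = 0.69 V.
Assume saturation: I_D = ½ k_p V_ov² = 0.5 × 2.9 × 0.69² = 0.69 mA, giving V_SD = V_DD − I_D R_D = 2.41 − 0.69 × 0.307 = 2.2 V.
V_SD = 2.2 V ≥ V_ov = 0.69 V, confirming saturation.

I_D = 0.690 mA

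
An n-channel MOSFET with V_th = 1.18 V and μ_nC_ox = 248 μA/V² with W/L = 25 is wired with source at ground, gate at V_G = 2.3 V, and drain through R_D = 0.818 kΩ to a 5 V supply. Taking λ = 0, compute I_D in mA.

V_GS = V_G = 2.3 V, so V_ov = 2.3 − 1.18 = 1.12 V.
k_n = μ_nC_ox · (W/L) = 6.2 mA/V².
Assume saturation: I_D = ½ k_n V_ov² = 0.5 × 6.2 × 1.12² = 3.89 mA, giving V_DS = V_DD − I_D R_D = 5 − 3.89 × 0.818 = 1.82 V.
V_DS = 1.82 V ≥ V_ov = 1.12 V, confirming saturation.

I_D = 3.89 mA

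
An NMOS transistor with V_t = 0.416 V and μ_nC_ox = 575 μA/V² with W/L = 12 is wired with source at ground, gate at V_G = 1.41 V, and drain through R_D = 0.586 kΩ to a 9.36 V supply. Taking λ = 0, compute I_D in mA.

I_D = 3.41 mA

V_GS = V_G = 1.41 V, so V_ov = 1.41 − 0.416 = 0.994 V.
k_n = μ_nC_ox · (W/L) = 6.9 mA/V².
Assume saturation: I_D = ½ k_n V_ov² = 0.5 × 6.9 × 0.994² = 3.41 mA, giving V_DS = V_DD − I_D R_D = 9.36 − 3.41 × 0.586 = 7.36 V.
V_DS = 7.36 V ≥ V_ov = 0.994 V, confirming saturation.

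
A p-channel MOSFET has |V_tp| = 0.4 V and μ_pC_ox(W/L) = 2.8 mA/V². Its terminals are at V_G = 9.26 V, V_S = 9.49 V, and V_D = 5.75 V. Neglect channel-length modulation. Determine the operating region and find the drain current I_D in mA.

Cutoff; I_D = 0 mA

V_SG = V_S − V_G = 9.49 − 9.26 = 0.23 V; V_SD = V_S − V_D = 9.49 − 5.75 = 3.74 V.
V_SG = 0.23 V < |V_tp| = 0.4 V, so the transistor is in cutoff.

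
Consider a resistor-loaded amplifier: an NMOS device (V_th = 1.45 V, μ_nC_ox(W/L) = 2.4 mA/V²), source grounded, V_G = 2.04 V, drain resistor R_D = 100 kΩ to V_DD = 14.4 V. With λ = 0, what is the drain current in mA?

V_GS = V_G = 2.04 V, so V_ov = 2.04 − 1.45 = 0.59 V.
Assume saturation: I_D = ½ k_n V_ov² = 0.5 × 2.4 × 0.59² = 0.418 mA, giving V_DS = V_DD − I_D R_D = 14.4 − 0.418 × 100 = -27.4 V.
But -27.4 V < V_ov = 0.59 V, so the device is actually in triode.
In triode I_D = k_n[V_ov V_DS − ½ V_DS²] and I_D = (V_DD − V_DS)/R_D. Equating: 120 V_DS² − 142.6 V_DS + 14.4 = 0, giving V_DS = 0.111 V (the root below V_ov).
I_D = (14.4 − 0.111) / 100 = 0.143 mA.

I_D = 0.143 mA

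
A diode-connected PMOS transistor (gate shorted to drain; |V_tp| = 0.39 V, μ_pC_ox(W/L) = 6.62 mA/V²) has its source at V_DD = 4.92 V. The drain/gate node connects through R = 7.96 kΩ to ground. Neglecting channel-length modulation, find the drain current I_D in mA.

I_D = 0.519 mA

With gate tied to drain, V_SG = V_SD ≥ V_SG − |V_tp|, so the device is in saturation.
KCL at the drain: ½ k_p (V_SG − |V_tp|)² = (V_DD − V_SG)/R.
Let x = V_SG − 0.39. Then 26.3 x² + x − 4.53 = 0, giving x = 0.396 V (positive root), so V_SG = 0.786 V.
I_D = (V_DD − V_SG)/R = (4.92 − 0.786) / 7.96 = 0.519 mA.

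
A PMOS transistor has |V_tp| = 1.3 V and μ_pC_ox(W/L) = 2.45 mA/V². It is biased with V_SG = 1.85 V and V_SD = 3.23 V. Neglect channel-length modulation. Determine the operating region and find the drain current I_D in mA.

V_ov = V_SG − |V_tp| = 1.85 − 1.3 = 0.55 V.
Since V_SD = 3.23 V ≥ V_ov = 0.55 V, the device is in saturation.
I_D = ½ k_p V_ov² = 0.5 × 2.45 × 0.55² = 0.371 mA.

Saturation; I_D = 0.371 mA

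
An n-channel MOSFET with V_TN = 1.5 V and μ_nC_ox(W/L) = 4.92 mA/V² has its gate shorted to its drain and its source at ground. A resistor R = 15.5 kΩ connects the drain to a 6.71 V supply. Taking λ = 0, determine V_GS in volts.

V_GS = 1.86 V

With gate tied to drain, V_GS = V_DS ≥ V_GS − V_TN, so the device is in saturation.
KCL at the drain: ½ k_n (V_GS − V_TN)² = (V_DD − V_GS)/R.
Let x = V_GS − 1.5. Then 38.1 x² + x − 5.21 = 0, giving x = 0.357 V (positive root), so V_GS = 1.86 V.
I_D = (V_DD − V_GS)/R = (6.71 − 1.86) / 15.5 = 0.313 mA.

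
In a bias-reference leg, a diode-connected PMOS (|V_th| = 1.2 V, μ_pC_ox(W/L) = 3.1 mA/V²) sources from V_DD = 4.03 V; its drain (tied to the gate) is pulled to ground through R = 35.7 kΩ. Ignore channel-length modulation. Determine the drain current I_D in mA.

With gate tied to drain, V_SG = V_SD ≥ V_SG − |V_th|, so the device is in saturation.
KCL at the drain: ½ k_p (V_SG − |V_th|)² = (V_DD − V_SG)/R.
Let x = V_SG − 1.2. Then 55.3 x² + x − 2.83 = 0, giving x = 0.217 V (positive root), so V_SG = 1.42 V.
I_D = (V_DD − V_SG)/R = (4.03 − 1.42) / 35.7 = 0.0732 mA.

I_D = 0.0732 mA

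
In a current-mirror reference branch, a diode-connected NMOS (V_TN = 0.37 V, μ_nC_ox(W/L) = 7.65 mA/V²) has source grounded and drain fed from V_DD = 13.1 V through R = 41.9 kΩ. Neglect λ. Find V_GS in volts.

V_GS = 0.649 V

With gate tied to drain, V_GS = V_DS ≥ V_GS − V_TN, so the device is in saturation.
KCL at the drain: ½ k_n (V_GS − V_TN)² = (V_DD − V_GS)/R.
Let x = V_GS − 0.37. Then 160 x² + x − 12.73 = 0, giving x = 0.279 V (positive root), so V_GS = 0.649 V.
I_D = (V_DD − V_GS)/R = (13.1 − 0.649) / 41.9 = 0.297 mA.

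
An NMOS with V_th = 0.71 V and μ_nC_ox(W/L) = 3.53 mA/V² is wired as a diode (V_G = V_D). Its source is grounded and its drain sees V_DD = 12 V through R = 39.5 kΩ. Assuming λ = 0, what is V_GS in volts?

V_GS = 1.11 V

With gate tied to drain, V_GS = V_DS ≥ V_GS − V_th, so the device is in saturation.
KCL at the drain: ½ k_n (V_GS − V_th)² = (V_DD − V_GS)/R.
Let x = V_GS − 0.71. Then 69.7 x² + x − 11.29 = 0, giving x = 0.395 V (positive root), so V_GS = 1.11 V.
I_D = (V_DD − V_GS)/R = (12 − 1.11) / 39.5 = 0.276 mA.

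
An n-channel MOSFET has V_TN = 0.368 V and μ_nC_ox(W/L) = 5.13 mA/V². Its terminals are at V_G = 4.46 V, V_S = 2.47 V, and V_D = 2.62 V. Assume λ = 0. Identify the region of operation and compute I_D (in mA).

V_GS = V_G − V_S = 4.46 − 2.47 = 1.99 V; V_DS = V_D − V_S = 2.62 − 2.47 = 0.15 V.
V_ov = V_GS − V_TN = 1.99 − 0.368 = 1.62 V.
Since V_DS = 0.15 V < V_ov = 1.62 V, the device is in the triode region.
I_D = k_n [V_ov · V_DS − ½ V_DS²] = 5.13 × [1.62 × 0.15 − 0.5 × 0.15²] = 1.19 mA.

Triode; I_D = 1.19 mA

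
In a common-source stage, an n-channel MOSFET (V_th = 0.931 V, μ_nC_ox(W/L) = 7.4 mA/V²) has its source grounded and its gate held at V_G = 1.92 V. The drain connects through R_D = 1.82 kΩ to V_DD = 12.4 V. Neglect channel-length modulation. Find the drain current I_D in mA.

V_GS = V_G = 1.92 V, so V_ov = 1.92 − 0.931 = 0.989 V.
Assume saturation: I_D = ½ k_n V_ov² = 0.5 × 7.4 × 0.989² = 3.62 mA, giving V_DS = V_DD − I_D R_D = 12.4 − 3.62 × 1.82 = 5.81 V.
V_DS = 5.81 V ≥ V_ov = 0.989 V, confirming saturation.

I_D = 3.62 mA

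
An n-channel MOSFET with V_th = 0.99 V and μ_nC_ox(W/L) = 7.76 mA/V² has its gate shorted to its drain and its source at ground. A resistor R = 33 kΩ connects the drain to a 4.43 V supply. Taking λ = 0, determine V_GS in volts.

V_GS = 1.15 V

With gate tied to drain, V_GS = V_DS ≥ V_GS − V_th, so the device is in saturation.
KCL at the drain: ½ k_n (V_GS − V_th)² = (V_DD − V_GS)/R.
Let x = V_GS − 0.99. Then 128 x² + x − 3.44 = 0, giving x = 0.16 V (positive root), so V_GS = 1.15 V.
I_D = (V_DD − V_GS)/R = (4.43 − 1.15) / 33 = 0.0994 mA.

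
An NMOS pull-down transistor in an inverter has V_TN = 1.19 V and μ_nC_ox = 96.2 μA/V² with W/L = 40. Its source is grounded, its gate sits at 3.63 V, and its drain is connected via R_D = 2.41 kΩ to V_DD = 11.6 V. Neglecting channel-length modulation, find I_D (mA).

V_GS = V_G = 3.63 V, so V_ov = 3.63 − 1.19 = 2.44 V.
k_n = μ_nC_ox · (W/L) = 3.848 mA/V².
Assume saturation: I_D = ½ k_n V_ov² = 0.5 × 3.848 × 2.44² = 11.5 mA, giving V_DS = V_DD − I_D R_D = 11.6 − 11.5 × 2.41 = -16 V.
But -16 V < V_ov = 2.44 V, so the device is actually in triode.
In triode I_D = k_n[V_ov V_DS − ½ V_DS²] and I_D = (V_DD − V_DS)/R_D. Equating: 4.64 V_DS² − 23.63 V_DS + 11.6 = 0, giving V_DS = 0.55 V (the root below V_ov).
I_D = (11.6 − 0.55) / 2.41 = 4.58 mA.

I_D = 4.58 mA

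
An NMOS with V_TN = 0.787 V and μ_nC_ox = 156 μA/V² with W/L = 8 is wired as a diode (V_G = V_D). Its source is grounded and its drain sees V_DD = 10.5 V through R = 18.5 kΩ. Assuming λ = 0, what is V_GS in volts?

With gate tied to drain, V_GS = V_DS ≥ V_GS − V_TN, so the device is in saturation.
k_n = μ_nC_ox · (W/L) = 1.248 mA/V².
KCL at the drain: ½ k_n (V_GS − V_TN)² = (V_DD − V_GS)/R.
Let x = V_GS − 0.787. Then 11.5 x² + x − 9.713 = 0, giving x = 0.875 V (positive root), so V_GS = 1.66 V.
I_D = (V_DD − V_GS)/R = (10.5 − 1.66) / 18.5 = 0.478 mA.

V_GS = 1.66 V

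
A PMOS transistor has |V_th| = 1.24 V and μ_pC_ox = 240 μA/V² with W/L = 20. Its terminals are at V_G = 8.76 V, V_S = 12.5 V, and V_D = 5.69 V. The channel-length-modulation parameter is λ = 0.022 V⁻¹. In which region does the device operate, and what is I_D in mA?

V_SG = V_S − V_G = 12.5 − 8.76 = 3.74 V; V_SD = V_S − V_D = 12.5 − 5.69 = 6.81 V.
k_p = μ_pC_ox · (W/L) = 4.8 mA/V².
V_ov = V_SG − |V_th| = 3.74 − 1.24 = 2.5 V.
Since V_SD = 6.81 V ≥ V_ov = 2.5 V, the device is in saturation.
I_D = ½ k_p V_ov² (1 + λ V_SD) = 0.5 × 4.8 × 2.5² × (1 + 0.022 × 6.81) = 17.2 mA.

Saturation; I_D = 17.2 mA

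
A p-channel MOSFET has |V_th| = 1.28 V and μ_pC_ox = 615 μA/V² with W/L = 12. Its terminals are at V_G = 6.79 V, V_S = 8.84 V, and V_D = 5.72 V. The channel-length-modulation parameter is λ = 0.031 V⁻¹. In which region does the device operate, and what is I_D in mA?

Saturation; I_D = 2.40 mA

V_SG = V_S − V_G = 8.84 − 6.79 = 2.05 V; V_SD = V_S − V_D = 8.84 − 5.72 = 3.12 V.
k_p = μ_pC_ox · (W/L) = 7.38 mA/V².
V_ov = V_SG − |V_th| = 2.05 − 1.28 = 0.77 V.
Since V_SD = 3.12 V ≥ V_ov = 0.77 V, the device is in saturation.
I_D = ½ k_p V_ov² (1 + λ V_SD) = 0.5 × 7.38 × 0.77² × (1 + 0.031 × 3.12) = 2.4 mA.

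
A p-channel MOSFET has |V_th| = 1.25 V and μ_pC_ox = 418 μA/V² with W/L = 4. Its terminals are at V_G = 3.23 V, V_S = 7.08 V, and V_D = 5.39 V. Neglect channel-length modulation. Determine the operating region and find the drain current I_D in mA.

V_SG = V_S − V_G = 7.08 − 3.23 = 3.85 V; V_SD = V_S − V_D = 7.08 − 5.39 = 1.69 V.
k_p = μ_pC_ox · (W/L) = 1.672 mA/V².
V_ov = V_SG − |V_th| = 3.85 − 1.25 = 2.6 V.
Since V_SD = 1.69 V < V_ov = 2.6 V, the device is in the triode region.
I_D = k_p [V_ov · V_SD − ½ V_SD²] = 1.672 × [2.6 × 1.69 − 0.5 × 1.69²] = 4.96 mA.

Triode; I_D = 4.96 mA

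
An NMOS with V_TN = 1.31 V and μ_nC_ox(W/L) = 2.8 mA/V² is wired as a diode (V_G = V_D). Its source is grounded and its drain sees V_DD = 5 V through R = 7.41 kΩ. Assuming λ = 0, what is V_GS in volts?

With gate tied to drain, V_GS = V_DS ≥ V_GS − V_TN, so the device is in saturation.
KCL at the drain: ½ k_n (V_GS − V_TN)² = (V_DD − V_GS)/R.
Let x = V_GS − 1.31. Then 10.4 x² + x − 3.69 = 0, giving x = 0.55 V (positive root), so V_GS = 1.86 V.
I_D = (V_DD − V_GS)/R = (5 − 1.86) / 7.41 = 0.424 mA.

V_GS = 1.86 V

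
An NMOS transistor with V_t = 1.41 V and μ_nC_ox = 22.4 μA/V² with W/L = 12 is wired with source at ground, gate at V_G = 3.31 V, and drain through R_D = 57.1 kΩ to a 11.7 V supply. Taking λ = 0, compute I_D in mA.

V_GS = V_G = 3.31 V, so V_ov = 3.31 − 1.41 = 1.9 V.
k_n = μ_nC_ox · (W/L) = 0.2688 mA/V².
Assume saturation: I_D = ½ k_n V_ov² = 0.5 × 0.2688 × 1.9² = 0.485 mA, giving V_DS = V_DD − I_D R_D = 11.7 − 0.485 × 57.1 = -16 V.
But -16 V < V_ov = 1.9 V, so the device is actually in triode.
In triode I_D = k_n[V_ov V_DS − ½ V_DS²] and I_D = (V_DD − V_DS)/R_D. Equating: 7.67 V_DS² − 30.16 V_DS + 11.7 = 0, giving V_DS = 0.436 V (the root below V_ov).
I_D = (11.7 − 0.436) / 57.1 = 0.197 mA.

I_D = 0.197 mA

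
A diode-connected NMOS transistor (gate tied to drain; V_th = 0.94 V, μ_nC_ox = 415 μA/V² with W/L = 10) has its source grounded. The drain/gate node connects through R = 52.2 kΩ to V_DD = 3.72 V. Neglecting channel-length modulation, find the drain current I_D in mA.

I_D = 0.0503 mA

With gate tied to drain, V_GS = V_DS ≥ V_GS − V_th, so the device is in saturation.
k_n = μ_nC_ox · (W/L) = 4.15 mA/V².
KCL at the drain: ½ k_n (V_GS − V_th)² = (V_DD − V_GS)/R.
Let x = V_GS − 0.94. Then 108 x² + x − 2.78 = 0, giving x = 0.156 V (positive root), so V_GS = 1.1 V.
I_D = (V_DD − V_GS)/R = (3.72 − 1.1) / 52.2 = 0.0503 mA.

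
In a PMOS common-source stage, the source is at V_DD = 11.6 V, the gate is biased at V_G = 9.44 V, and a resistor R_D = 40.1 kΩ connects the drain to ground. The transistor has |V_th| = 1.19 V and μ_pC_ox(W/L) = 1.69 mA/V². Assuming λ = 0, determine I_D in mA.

V_SG = V_DD − V_G = 11.6 − 9.44 = 2.16 V, so V_ov = 2.16 − 1.19 = 0.97 V.
Assume saturation: I_D = ½ k_p V_ov² = 0.5 × 1.69 × 0.97² = 0.795 mA, giving V_SD = V_DD − I_D R_D = 11.6 − 0.795 × 40.1 = -20.3 V.
But -20.3 V < V_ov = 0.97 V, so the device is actually in triode.
In triode I_D = k_p[V_ov V_SD − ½ V_SD²] and I_D = (V_DD − V_SD)/R_D. Equating: 33.9 V_SD² − 66.74 V_SD + 11.6 = 0, giving V_SD = 0.193 V (the root below V_ov).
I_D = (11.6 − 0.193) / 40.1 = 0.284 mA.

I_D = 0.284 mA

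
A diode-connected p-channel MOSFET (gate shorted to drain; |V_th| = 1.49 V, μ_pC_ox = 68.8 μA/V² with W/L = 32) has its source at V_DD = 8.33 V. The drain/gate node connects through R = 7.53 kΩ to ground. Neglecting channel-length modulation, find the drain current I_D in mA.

I_D = 0.795 mA

With gate tied to drain, V_SG = V_SD ≥ V_SG − |V_th|, so the device is in saturation.
k_p = μ_pC_ox · (W/L) = 2.202 mA/V².
KCL at the drain: ½ k_p (V_SG − |V_th|)² = (V_DD − V_SG)/R.
Let x = V_SG − 1.49. Then 8.29 x² + x − 6.84 = 0, giving x = 0.85 V (positive root), so V_SG = 2.34 V.
I_D = (V_DD − V_SG)/R = (8.33 − 2.34) / 7.53 = 0.795 mA.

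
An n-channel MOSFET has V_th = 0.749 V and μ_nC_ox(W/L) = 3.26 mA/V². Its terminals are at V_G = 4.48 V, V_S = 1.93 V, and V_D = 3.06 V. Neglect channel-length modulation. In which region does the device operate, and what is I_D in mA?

Triode; I_D = 4.55 mA

V_GS = V_G − V_S = 4.48 − 1.93 = 2.55 V; V_DS = V_D − V_S = 3.06 − 1.93 = 1.13 V.
V_ov = V_GS − V_th = 2.55 − 0.749 = 1.8 V.
Since V_DS = 1.13 V < V_ov = 1.8 V, the device is in the triode region.
I_D = k_n [V_ov · V_DS − ½ V_DS²] = 3.26 × [1.8 × 1.13 − 0.5 × 1.13²] = 4.55 mA.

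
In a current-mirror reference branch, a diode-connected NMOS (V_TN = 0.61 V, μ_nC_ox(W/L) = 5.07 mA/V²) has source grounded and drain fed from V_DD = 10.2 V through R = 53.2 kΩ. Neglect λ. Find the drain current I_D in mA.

I_D = 0.175 mA

With gate tied to drain, V_GS = V_DS ≥ V_GS − V_TN, so the device is in saturation.
KCL at the drain: ½ k_n (V_GS − V_TN)² = (V_DD − V_GS)/R.
Let x = V_GS − 0.61. Then 135 x² + x − 9.59 = 0, giving x = 0.263 V (positive root), so V_GS = 0.873 V.
I_D = (V_DD − V_GS)/R = (10.2 − 0.873) / 53.2 = 0.175 mA.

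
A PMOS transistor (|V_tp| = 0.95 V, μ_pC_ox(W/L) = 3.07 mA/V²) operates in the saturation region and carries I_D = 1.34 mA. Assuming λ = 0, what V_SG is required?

V_SG = 1.88 V

In saturation I_D = ½ k_p (V_SG − |V_tp|)², so V_SG − |V_tp| = √(2 I_D / k_p) = √(2 × 1.34 / 3.07) = 0.934 V.
V_SG = 0.95 + 0.934 = 1.88 V.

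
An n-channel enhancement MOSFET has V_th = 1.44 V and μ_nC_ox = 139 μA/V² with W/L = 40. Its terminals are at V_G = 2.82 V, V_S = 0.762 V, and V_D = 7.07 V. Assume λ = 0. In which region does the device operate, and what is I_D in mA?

Saturation; I_D = 1.06 mA

V_GS = V_G − V_S = 2.82 − 0.762 = 2.06 V; V_DS = V_D − V_S = 7.07 − 0.762 = 6.31 V.
k_n = μ_nC_ox · (W/L) = 5.56 mA/V².
V_ov = V_GS − V_th = 2.06 − 1.44 = 0.618 V.
Since V_DS = 6.31 V ≥ V_ov = 0.618 V, the device is in saturation.
I_D = ½ k_n V_ov² = 0.5 × 5.56 × 0.618² = 1.06 mA.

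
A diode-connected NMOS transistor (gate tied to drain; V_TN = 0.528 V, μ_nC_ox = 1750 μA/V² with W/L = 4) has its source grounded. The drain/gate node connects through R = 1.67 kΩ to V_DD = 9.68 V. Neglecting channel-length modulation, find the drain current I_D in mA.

I_D = 4.78 mA

With gate tied to drain, V_GS = V_DS ≥ V_GS − V_TN, so the device is in saturation.
k_n = μ_nC_ox · (W/L) = 7 mA/V².
KCL at the drain: ½ k_n (V_GS − V_TN)² = (V_DD − V_GS)/R.
Let x = V_GS − 0.528. Then 5.84 x² + x − 9.152 = 0, giving x = 1.17 V (positive root), so V_GS = 1.7 V.
I_D = (V_DD − V_GS)/R = (9.68 − 1.7) / 1.67 = 4.78 mA.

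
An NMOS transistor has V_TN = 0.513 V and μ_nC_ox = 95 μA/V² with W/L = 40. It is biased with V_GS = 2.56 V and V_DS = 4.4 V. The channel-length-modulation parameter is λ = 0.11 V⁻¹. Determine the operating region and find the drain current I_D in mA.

k_n = μ_nC_ox · (W/L) = 3.8 mA/V².
V_ov = V_GS − V_TN = 2.56 − 0.513 = 2.05 V.
Since V_DS = 4.4 V ≥ V_ov = 2.05 V, the device is in saturation.
I_D = ½ k_n V_ov² (1 + λ V_DS) = 0.5 × 3.8 × 2.05² × (1 + 0.11 × 4.4) = 11.8 mA.

Saturation; I_D = 11.8 mA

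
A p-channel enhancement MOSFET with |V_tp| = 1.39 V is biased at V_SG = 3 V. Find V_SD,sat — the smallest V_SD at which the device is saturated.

The boundary between triode and saturation is V_SD = V_SG − |V_tp| = V_ov.
V_ov = 3 − 1.39 = 1.61 V.

V_SD,sat = 1.61 V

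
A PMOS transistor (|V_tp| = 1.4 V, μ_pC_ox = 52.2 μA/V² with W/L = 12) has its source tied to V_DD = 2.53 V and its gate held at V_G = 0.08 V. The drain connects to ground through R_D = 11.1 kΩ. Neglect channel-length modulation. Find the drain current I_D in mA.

I_D = 0.196 mA

V_SG = V_DD − V_G = 2.53 − 0.08 = 2.45 V, so V_ov = 2.45 − 1.4 = 1.05 V.
k_p = μ_pC_ox · (W/L) = 0.6264 mA/V².
Assume saturation: I_D = ½ k_p V_ov² = 0.5 × 0.6264 × 1.05² = 0.345 mA, giving V_SD = V_DD − I_D R_D = 2.53 − 0.345 × 11.1 = -1.3 V.
But -1.3 V < V_ov = 1.05 V, so the device is actually in triode.
In triode I_D = k_p[V_ov V_SD − ½ V_SD²] and I_D = (V_DD − V_SD)/R_D. Equating: 3.48 V_SD² − 8.301 V_SD + 2.53 = 0, giving V_SD = 0.359 V (the root below V_ov).
I_D = (2.53 − 0.359) / 11.1 = 0.196 mA.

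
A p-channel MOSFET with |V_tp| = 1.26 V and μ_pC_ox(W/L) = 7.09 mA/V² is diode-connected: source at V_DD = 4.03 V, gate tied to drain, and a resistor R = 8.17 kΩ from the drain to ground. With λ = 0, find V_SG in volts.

V_SG = 1.55 V

With gate tied to drain, V_SG = V_SD ≥ V_SG − |V_tp|, so the device is in saturation.
KCL at the drain: ½ k_p (V_SG − |V_tp|)² = (V_DD − V_SG)/R.
Let x = V_SG − 1.26. Then 29 x² + x − 2.77 = 0, giving x = 0.292 V (positive root), so V_SG = 1.55 V.
I_D = (V_DD − V_SG)/R = (4.03 − 1.55) / 8.17 = 0.303 mA.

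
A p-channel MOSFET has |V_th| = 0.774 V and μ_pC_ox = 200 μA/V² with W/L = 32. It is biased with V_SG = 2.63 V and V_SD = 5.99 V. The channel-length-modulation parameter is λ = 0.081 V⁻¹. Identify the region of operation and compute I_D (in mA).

k_p = μ_pC_ox · (W/L) = 6.4 mA/V².
V_ov = V_SG − |V_th| = 2.63 − 0.774 = 1.86 V.
Since V_SD = 5.99 V ≥ V_ov = 1.86 V, the device is in saturation.
I_D = ½ k_p V_ov² (1 + λ V_SD) = 0.5 × 6.4 × 1.86² × (1 + 0.081 × 5.99) = 16.4 mA.

Saturation; I_D = 16.4 mA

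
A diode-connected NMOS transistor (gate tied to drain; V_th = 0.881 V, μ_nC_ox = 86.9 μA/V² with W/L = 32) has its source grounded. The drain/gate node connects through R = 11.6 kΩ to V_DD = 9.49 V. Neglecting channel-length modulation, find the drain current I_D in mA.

With gate tied to drain, V_GS = V_DS ≥ V_GS − V_th, so the device is in saturation.
k_n = μ_nC_ox · (W/L) = 2.781 mA/V².
KCL at the drain: ½ k_n (V_GS − V_th)² = (V_DD − V_GS)/R.
Let x = V_GS − 0.881. Then 16.1 x² + x − 8.609 = 0, giving x = 0.7 V (positive root), so V_GS = 1.58 V.
I_D = (V_DD − V_GS)/R = (9.49 − 1.58) / 11.6 = 0.682 mA.

I_D = 0.682 mA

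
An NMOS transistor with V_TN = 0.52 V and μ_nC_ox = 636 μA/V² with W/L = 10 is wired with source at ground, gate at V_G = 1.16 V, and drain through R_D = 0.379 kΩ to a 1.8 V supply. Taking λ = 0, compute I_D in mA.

V_GS = V_G = 1.16 V, so V_ov = 1.16 − 0.52 = 0.64 V.
k_n = μ_nC_ox · (W/L) = 6.36 mA/V².
Assume saturation: I_D = ½ k_n V_ov² = 0.5 × 6.36 × 0.64² = 1.3 mA, giving V_DS = V_DD − I_D R_D = 1.8 − 1.3 × 0.379 = 1.31 V.
V_DS = 1.31 V ≥ V_ov = 0.64 V, confirming saturation.

I_D = 1.30 mA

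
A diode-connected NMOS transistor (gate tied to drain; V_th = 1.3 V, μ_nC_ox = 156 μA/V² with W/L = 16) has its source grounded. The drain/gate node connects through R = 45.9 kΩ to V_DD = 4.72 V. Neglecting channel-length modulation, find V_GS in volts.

V_GS = 1.54 V

With gate tied to drain, V_GS = V_DS ≥ V_GS − V_th, so the device is in saturation.
k_n = μ_nC_ox · (W/L) = 2.496 mA/V².
KCL at the drain: ½ k_n (V_GS − V_th)² = (V_DD − V_GS)/R.
Let x = V_GS − 1.3. Then 57.3 x² + x − 3.42 = 0, giving x = 0.236 V (positive root), so V_GS = 1.54 V.
I_D = (V_DD − V_GS)/R = (4.72 − 1.54) / 45.9 = 0.0694 mA.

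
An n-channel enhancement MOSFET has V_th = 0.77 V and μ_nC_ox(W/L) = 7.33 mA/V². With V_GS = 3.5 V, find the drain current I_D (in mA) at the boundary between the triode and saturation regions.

At the boundary V_DS = V_ov = V_GS − V_th = 3.5 − 0.77 = 2.73 V.
I_D = ½ k_n V_ov² = 0.5 × 7.33 × 2.73² = 27.3 mA.

I_D = 27.3 mA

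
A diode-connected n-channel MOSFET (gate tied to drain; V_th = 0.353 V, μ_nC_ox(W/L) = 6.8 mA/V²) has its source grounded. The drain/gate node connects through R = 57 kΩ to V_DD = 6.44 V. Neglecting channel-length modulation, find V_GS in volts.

With gate tied to drain, V_GS = V_DS ≥ V_GS − V_th, so the device is in saturation.
KCL at the drain: ½ k_n (V_GS − V_th)² = (V_DD − V_GS)/R.
Let x = V_GS − 0.353. Then 194 x² + x − 6.087 = 0, giving x = 0.175 V (positive root), so V_GS = 0.528 V.
I_D = (V_DD − V_GS)/R = (6.44 − 0.528) / 57 = 0.104 mA.

V_GS = 0.528 V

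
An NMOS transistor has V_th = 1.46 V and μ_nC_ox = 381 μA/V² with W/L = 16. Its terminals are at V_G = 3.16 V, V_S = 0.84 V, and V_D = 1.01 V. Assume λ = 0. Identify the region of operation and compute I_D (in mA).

V_GS = V_G − V_S = 3.16 − 0.84 = 2.32 V; V_DS = V_D − V_S = 1.01 − 0.84 = 0.17 V.
k_n = μ_nC_ox · (W/L) = 6.096 mA/V².
V_ov = V_GS − V_th = 2.32 − 1.46 = 0.86 V.
Since V_DS = 0.17 V < V_ov = 0.86 V, the device is in the triode region.
I_D = k_n [V_ov · V_DS − ½ V_DS²] = 6.096 × [0.86 × 0.17 − 0.5 × 0.17²] = 0.803 mA.

Triode; I_D = 0.803 mA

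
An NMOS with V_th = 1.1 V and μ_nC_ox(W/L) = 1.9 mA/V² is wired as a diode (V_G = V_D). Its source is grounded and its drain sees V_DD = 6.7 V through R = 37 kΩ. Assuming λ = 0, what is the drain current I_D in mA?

With gate tied to drain, V_GS = V_DS ≥ V_GS − V_th, so the device is in saturation.
KCL at the drain: ½ k_n (V_GS − V_th)² = (V_DD − V_GS)/R.
Let x = V_GS − 1.1. Then 35.1 x² + x − 5.6 = 0, giving x = 0.385 V (positive root), so V_GS = 1.49 V.
I_D = (V_DD − V_GS)/R = (6.7 − 1.49) / 37 = 0.141 mA.

I_D = 0.141 mA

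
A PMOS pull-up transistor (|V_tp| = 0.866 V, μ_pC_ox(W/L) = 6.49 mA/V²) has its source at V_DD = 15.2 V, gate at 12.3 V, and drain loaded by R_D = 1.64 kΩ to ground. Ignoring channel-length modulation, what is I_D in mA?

V_SG = V_DD − V_G = 15.2 − 12.3 = 2.9 V, so V_ov = 2.9 − 0.866 = 2.03 V.
Assume saturation: I_D = ½ k_p V_ov² = 0.5 × 6.49 × 2.03² = 13.4 mA, giving V_SD = V_DD − I_D R_D = 15.2 − 13.4 × 1.64 = -6.82 V.
But -6.82 V < V_ov = 2.03 V, so the device is actually in triode.
In triode I_D = k_p[V_ov V_SD − ½ V_SD²] and I_D = (V_DD − V_SD)/R_D. Equating: 5.32 V_SD² − 22.65 V_SD + 15.2 = 0, giving V_SD = 0.835 V (the root below V_ov).
I_D = (15.2 − 0.835) / 1.64 = 8.76 mA.

I_D = 8.76 mA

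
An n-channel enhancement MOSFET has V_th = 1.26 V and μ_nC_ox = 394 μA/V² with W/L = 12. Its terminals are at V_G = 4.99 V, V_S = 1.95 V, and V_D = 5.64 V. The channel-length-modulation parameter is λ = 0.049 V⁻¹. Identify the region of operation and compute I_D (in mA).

Saturation; I_D = 8.84 mA

V_GS = V_G − V_S = 4.99 − 1.95 = 3.04 V; V_DS = V_D − V_S = 5.64 − 1.95 = 3.69 V.
k_n = μ_nC_ox · (W/L) = 4.728 mA/V².
V_ov = V_GS − V_th = 3.04 − 1.26 = 1.78 V.
Since V_DS = 3.69 V ≥ V_ov = 1.78 V, the device is in saturation.
I_D = ½ k_n V_ov² (1 + λ V_DS) = 0.5 × 4.728 × 1.78² × (1 + 0.049 × 3.69) = 8.84 mA.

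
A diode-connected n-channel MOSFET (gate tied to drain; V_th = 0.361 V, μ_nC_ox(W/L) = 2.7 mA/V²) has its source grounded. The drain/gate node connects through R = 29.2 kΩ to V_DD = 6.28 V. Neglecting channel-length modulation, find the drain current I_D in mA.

I_D = 0.190 mA

With gate tied to drain, V_GS = V_DS ≥ V_GS − V_th, so the device is in saturation.
KCL at the drain: ½ k_n (V_GS − V_th)² = (V_DD − V_GS)/R.
Let x = V_GS − 0.361. Then 39.4 x² + x − 5.919 = 0, giving x = 0.375 V (positive root), so V_GS = 0.736 V.
I_D = (V_DD − V_GS)/R = (6.28 − 0.736) / 29.2 = 0.19 mA.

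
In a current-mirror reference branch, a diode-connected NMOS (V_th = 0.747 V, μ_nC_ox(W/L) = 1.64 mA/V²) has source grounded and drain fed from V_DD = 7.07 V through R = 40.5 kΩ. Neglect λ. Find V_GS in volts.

With gate tied to drain, V_GS = V_DS ≥ V_GS − V_th, so the device is in saturation.
KCL at the drain: ½ k_n (V_GS − V_th)² = (V_DD − V_GS)/R.
Let x = V_GS − 0.747. Then 33.2 x² + x − 6.323 = 0, giving x = 0.422 V (positive root), so V_GS = 1.17 V.
I_D = (V_DD − V_GS)/R = (7.07 − 1.17) / 40.5 = 0.146 mA.

V_GS = 1.17 V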